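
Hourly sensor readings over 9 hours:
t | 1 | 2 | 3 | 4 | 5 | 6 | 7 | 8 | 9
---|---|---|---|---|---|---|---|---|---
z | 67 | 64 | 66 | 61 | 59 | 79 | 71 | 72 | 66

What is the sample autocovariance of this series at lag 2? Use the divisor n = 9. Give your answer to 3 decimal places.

-2.480

Mean z̄ = (67 + 64 + 66 + 61 + 59 + 79 + 71 + 72 + 66)/9 = 67.2222
Σ_{t=1}^{7}(z_t−z̄)(z_{t+2}−z̄) = -22.3210
γ_2 = -22.3210 / 9 = -2.480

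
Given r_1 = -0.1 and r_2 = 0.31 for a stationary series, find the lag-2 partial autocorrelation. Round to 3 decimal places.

0.303

φ_{22} = (r_2 − r_1²) / (1 − r_1²)
r_1² = (-0.1)² = 0.01
Numerator = 0.31 − 0.0100 = 0.3000; denominator = 1 − 0.0100 = 0.9900
φ_{22} = 0.3000 / 0.9900 = 0.303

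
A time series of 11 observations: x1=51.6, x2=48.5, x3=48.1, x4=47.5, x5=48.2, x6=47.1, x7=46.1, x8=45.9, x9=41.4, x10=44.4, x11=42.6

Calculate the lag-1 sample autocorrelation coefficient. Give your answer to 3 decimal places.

0.478

Mean x̄ = (51.6 + 48.5 + 48.1 + 47.5 + 48.2 + 47.1 + 46.1 + 45.9 + 41.4 + 44.4 + 42.6)/11 = 46.4909
Numerator Σ_{t=1}^{10}(x_t−x̄)(x_{t+1}−x̄) = 39.6681
Denominator Σ(x_t−x̄)² = 82.9691
r_1 = 39.6681 / 82.9691 = 0.478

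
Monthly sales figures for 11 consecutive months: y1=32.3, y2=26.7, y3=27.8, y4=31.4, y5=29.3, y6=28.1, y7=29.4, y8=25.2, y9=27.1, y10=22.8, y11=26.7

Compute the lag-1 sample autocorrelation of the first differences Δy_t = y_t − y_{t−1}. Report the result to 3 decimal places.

-0.474

First differences Δy: -5.6, 1.1, 3.6, -2.1, -1.2, 1.3, -4.2, 1.9, -4.3, 3.9
Mean of differences = -0.5600
Numerator Σ(Δy_t−Δȳ)(Δy_{t+1}−Δȳ) = -49.6776
Denominator Σ(Δy_t−Δȳ)² = 104.8840
r_1(Δy) = -49.6776 / 104.8840 = -0.474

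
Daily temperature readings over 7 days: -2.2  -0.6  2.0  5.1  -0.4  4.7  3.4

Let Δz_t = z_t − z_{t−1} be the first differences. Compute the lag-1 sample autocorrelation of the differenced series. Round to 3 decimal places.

First differences Δz: 1.6, 2.6, 3.1, -5.5, 5.1, -1.3
Mean of differences = 0.9333
Numerator Σ(Δz_t−Δz̄)(Δz_{t+1}−Δz̄) = -45.3278
Denominator Σ(Δz_t−Δz̄)² = 71.6533
r_1(Δz) = -45.3278 / 71.6533 = -0.633

-0.633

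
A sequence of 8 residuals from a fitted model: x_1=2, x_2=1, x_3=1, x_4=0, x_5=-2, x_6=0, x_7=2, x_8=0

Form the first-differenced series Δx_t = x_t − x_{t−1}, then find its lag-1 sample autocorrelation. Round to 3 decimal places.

-0.103

First differences Δx: -1, 0, -1, -2, 2, 2, -2
Mean of differences = -0.2857
Numerator Σ(Δx_t−Δx̄)(Δx_{t+1}−Δx̄) = -1.7959
Denominator Σ(Δx_t−Δx̄)² = 17.4286
r_1(Δx) = -1.7959 / 17.4286 = -0.103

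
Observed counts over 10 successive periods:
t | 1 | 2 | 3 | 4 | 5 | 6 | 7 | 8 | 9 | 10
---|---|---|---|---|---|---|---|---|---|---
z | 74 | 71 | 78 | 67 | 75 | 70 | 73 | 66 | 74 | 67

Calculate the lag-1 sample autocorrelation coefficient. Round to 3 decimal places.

Mean z̄ = (74 + 71 + 78 + 67 + 75 + 70 + 73 + 66 + 74 + 67)/10 = 71.5000
Numerator Σ_{t=1}^{9}(z_t−z̄)(z_{t+1}−z̄) = -90.2500
Denominator Σ(z_t−z̄)² = 142.5000
r_1 = -90.2500 / 142.5000 = -0.633

-0.633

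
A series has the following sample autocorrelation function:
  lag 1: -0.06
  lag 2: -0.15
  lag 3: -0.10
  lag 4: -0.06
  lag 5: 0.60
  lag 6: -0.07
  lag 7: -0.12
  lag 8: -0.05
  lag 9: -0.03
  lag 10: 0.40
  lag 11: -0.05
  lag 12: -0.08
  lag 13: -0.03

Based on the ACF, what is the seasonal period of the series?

The largest autocorrelation is r_5 = 0.60, with a weaker echo at lag 10 (0.40); the remaining lags stay at or below -0.03.
The dominant spike at lag 5 indicates a seasonal period of 5.

5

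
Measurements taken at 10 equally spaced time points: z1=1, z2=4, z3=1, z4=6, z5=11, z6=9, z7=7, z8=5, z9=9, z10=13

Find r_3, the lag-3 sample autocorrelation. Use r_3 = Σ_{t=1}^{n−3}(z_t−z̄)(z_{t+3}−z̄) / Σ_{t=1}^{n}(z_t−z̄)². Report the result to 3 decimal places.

-0.142

Mean z̄ = (1 + 4 + 1 + 6 + 11 + 9 + 7 + 5 + 9 + 13)/10 = 6.6000
Σ(z_t−z̄)(z_{t+3}−z̄) = (3.3600) + (-11.4400) + (-13.4400) + (-0.2400) + (-7.0400) + (5.7600) + (2.5600) = -20.4800
Denominator Σ(z_t−z̄)² = 144.4000
r_3 = -20.4800 / 144.4000 = -0.142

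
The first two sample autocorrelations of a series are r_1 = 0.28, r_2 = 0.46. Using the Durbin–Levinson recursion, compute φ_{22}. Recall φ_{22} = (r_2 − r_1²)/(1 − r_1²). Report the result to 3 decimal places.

φ_{22} = (r_2 − r_1²) / (1 − r_1²)
r_1² = (0.28)² = 0.0784
Numerator = 0.46 − 0.0784 = 0.3816; denominator = 1 − 0.0784 = 0.9216
φ_{22} = 0.3816 / 0.9216 = 0.414

0.414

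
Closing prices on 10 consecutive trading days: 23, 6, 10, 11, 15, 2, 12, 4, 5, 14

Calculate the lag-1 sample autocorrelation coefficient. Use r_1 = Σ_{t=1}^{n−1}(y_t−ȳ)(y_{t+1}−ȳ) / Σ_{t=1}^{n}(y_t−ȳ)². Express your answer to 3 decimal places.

-0.287

Mean ȳ = (23 + 6 + 10 + 11 + 15 + 2 + 12 + 4 + 5 + 14)/10 = 10.2000
Numerator Σ_{t=1}^{9}(y_t−ȳ)(y_{t+1}−ȳ) = -102.0400
Denominator Σ(y_t−ȳ)² = 355.6000
r_1 = -102.0400 / 355.6000 = -0.287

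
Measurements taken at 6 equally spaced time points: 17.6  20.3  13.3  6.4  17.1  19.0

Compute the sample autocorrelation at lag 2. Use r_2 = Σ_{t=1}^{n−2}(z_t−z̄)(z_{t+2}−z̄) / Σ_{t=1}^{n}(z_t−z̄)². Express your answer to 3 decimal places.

Mean z̄ = (17.6 + 20.3 + 13.3 + 6.4 + 17.1 + 19.0)/6 = 15.6167
Deviations from mean: 1.9833, 4.6833, -2.3167, -9.2167, 1.4833, 3.3833
Numerator Σ_{t=1}^{4}(z_t−z̄)(z_{t+2}−z̄) = -82.3789
Denominator Σ(z_t−z̄)² = 129.8283
r_2 = -82.3789 / 129.8283 = -0.635

-0.635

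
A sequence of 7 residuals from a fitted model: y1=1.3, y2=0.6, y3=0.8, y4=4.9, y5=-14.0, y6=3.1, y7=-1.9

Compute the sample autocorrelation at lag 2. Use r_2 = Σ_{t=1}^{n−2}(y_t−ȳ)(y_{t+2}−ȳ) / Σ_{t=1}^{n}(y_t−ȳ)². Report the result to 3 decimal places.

Mean ȳ = (1.3 + 0.6 + 0.8 + 4.9 − 14.0 + 3.1 − 1.9)/7 = -0.7429
Deviations from mean: 2.0429, 1.3429, 1.5429, 5.6429, -13.2571, 3.8429, -1.1571
Numerator Σ_{t=1}^{5}(y_t−ȳ)(y_{t+2}−ȳ) = 27.3006
Denominator Σ(y_t−ȳ)² = 232.0571
r_2 = 27.3006 / 232.0571 = 0.118

0.118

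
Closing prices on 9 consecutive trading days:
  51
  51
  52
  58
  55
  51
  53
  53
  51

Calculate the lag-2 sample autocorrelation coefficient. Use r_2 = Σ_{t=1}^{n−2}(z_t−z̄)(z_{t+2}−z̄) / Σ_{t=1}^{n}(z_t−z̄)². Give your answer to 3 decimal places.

Mean z̄ = (51 + 51 + 52 + 58 + 55 + 51 + 53 + 53 + 51)/9 = 52.7778
Σ(z_t−z̄)(z_{t+2}−z̄) = (1.3827) + (-9.2840) + (-1.7284) + (-9.2840) + (0.4938) + (-0.3951) + (-0.3951) = -19.2099
Denominator Σ(z_t−z̄)² = 45.5556
r_2 = -19.2099 / 45.5556 = -0.422

-0.422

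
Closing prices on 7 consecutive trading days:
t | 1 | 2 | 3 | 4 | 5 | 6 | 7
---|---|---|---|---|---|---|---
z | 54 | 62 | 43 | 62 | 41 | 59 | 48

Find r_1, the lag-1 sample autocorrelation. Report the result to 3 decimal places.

-0.814

Mean z̄ = (54 + 62 + 43 + 62 + 41 + 59 + 48)/7 = 52.7143
Deviations from mean: 1.2857, 9.2857, -9.7143, 9.2857, -11.7143, 6.2857, -4.7143
Σ(z_t−z̄)(z_{t+1}−z̄) = (11.9388) + (-90.2041) + (-90.2041) + (-108.7755) + (-73.6327) + (-29.6327) = -380.5102
Denominator Σ(z_t−z̄)² = 467.4286
r_1 = -380.5102 / 467.4286 = -0.814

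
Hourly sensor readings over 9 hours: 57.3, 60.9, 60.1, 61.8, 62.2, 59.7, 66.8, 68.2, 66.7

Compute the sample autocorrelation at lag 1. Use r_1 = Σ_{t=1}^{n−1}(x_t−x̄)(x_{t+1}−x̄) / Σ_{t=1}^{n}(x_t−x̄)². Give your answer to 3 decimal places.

0.454

Mean x̄ = (57.3 + 60.9 + 60.1 + 61.8 + 62.2 + 59.7 + 66.8 + 68.2 + 66.7)/9 = 62.6333
Numerator Σ_{t=1}^{8}(x_t−x̄)(x_{t+1}−x̄) = 50.9889
Denominator Σ(x_t−x̄)² = 112.2400
r_1 = 50.9889 / 112.2400 = 0.454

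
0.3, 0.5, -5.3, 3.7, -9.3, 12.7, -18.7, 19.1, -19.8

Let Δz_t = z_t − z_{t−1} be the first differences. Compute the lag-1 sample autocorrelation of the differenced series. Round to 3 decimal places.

First differences Δz: 0.2, -5.8, 9.0, -13.0, 22.0, -31.4, 37.8, -38.9
Mean of differences = -2.5125
Numerator Σ(Δz_t−Δz̄)(Δz_{t+1}−Δz̄) = -3764.0802
Denominator Σ(Δz_t−Δz̄)² = 4645.1888
r_1(Δz) = -3764.0802 / 4645.1888 = -0.810

-0.810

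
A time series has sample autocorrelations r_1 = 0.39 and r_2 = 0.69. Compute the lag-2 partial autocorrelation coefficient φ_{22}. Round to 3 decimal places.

φ_{22} = (r_2 − r_1²) / (1 − r_1²)
r_1² = (0.39)² = 0.1521
Numerator = 0.69 − 0.1521 = 0.5379; denominator = 1 − 0.1521 = 0.8479
φ_{22} = 0.5379 / 0.8479 = 0.634

0.634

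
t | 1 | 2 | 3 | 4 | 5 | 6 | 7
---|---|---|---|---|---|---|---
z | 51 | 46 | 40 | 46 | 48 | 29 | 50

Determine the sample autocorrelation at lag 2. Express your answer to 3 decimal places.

Mean z̄ = (51 + 46 + 40 + 46 + 48 + 29 + 50)/7 = 44.2857
Σ(z_t−z̄)(z_{t+2}−z̄) = (-28.7755) + (2.9388) + (-15.9184) + (-26.2041) + (21.2245) = -46.7347
Denominator Σ(z_t−z̄)² = 349.4286
r_2 = -46.7347 / 349.4286 = -0.134

-0.134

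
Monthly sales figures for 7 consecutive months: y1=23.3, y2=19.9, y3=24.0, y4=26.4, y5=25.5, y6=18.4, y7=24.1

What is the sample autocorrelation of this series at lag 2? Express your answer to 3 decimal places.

Mean ȳ = (23.3 + 19.9 + 24.0 + 26.4 + 25.5 + 18.4 + 24.1)/7 = 23.0857
Deviations from mean: 0.2143, -3.1857, 0.9143, 3.3143, 2.4143, -4.6857, 1.0143
Numerator Σ_{t=1}^{5}(y_t−ȳ)(y_{t+2}−ȳ) = -21.2361
Denominator Σ(y_t−ȳ)² = 50.8286
r_2 = -21.2361 / 50.8286 = -0.418

-0.418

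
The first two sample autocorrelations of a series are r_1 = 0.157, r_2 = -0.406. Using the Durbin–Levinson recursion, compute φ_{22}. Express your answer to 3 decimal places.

φ_{22} = (r_2 − r_1²) / (1 − r_1²)
r_1² = (0.157)² = 0.024649
Numerator = -0.406 − 0.0246 = -0.4306; denominator = 1 − 0.0246 = 0.9754
φ_{22} = -0.4306 / 0.9754 = -0.442

-0.442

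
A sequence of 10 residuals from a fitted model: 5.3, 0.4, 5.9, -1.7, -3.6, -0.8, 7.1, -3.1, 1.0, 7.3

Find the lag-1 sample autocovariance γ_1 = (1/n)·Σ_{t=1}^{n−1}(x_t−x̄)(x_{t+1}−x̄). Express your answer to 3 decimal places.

-3.246

Mean x̄ = (5.3 + 0.4 + 5.9 − 1.7 − 3.6 − 0.8 + 7.1 − 3.1 + 1.0 + 7.3)/10 = 1.7800
Σ_{t=1}^{9}(x_t−x̄)(x_{t+1}−x̄) = -32.4644
γ_1 = -32.4644 / 10 = -3.246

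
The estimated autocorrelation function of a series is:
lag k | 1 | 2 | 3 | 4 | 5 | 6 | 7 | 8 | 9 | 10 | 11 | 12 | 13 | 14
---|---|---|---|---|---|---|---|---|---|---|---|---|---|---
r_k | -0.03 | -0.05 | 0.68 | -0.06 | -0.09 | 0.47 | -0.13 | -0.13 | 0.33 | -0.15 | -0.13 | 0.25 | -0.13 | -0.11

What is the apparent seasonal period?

3

The largest autocorrelation is r_3 = 0.68, with weaker echoes at lags 6 (0.47), 9 (0.33) and 12 (0.25); the remaining lags stay at or below -0.03.
The dominant spike at lag 3 indicates a seasonal period of 3.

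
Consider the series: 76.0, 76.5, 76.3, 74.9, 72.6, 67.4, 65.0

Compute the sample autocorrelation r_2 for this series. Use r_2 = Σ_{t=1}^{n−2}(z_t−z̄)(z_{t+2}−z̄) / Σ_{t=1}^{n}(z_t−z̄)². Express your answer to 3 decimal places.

0.070

Mean z̄ = (76.0 + 76.5 + 76.3 + 74.9 + 72.6 + 67.4 + 65.0)/7 = 72.6714
Deviations from mean: 3.3286, 3.8286, 3.6286, 2.2286, -0.0714, -5.2714, -7.6714
Numerator Σ_{t=1}^{5}(z_t−z̄)(z_{t+2}−z̄) = 9.1512
Denominator Σ(z_t−z̄)² = 130.5143
r_2 = 9.1512 / 130.5143 = 0.070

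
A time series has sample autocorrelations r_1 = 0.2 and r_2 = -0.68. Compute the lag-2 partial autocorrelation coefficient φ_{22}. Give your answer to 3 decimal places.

-0.750

φ_{22} = (r_2 − r_1²) / (1 − r_1²)
r_1² = (0.2)² = 0.04
Numerator = -0.68 − 0.0400 = -0.7200; denominator = 1 − 0.0400 = 0.9600
φ_{22} = -0.7200 / 0.9600 = -0.750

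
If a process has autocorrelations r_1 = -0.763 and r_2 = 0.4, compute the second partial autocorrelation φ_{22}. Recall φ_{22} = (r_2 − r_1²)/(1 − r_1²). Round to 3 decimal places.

φ_{22} = (r_2 − r_1²) / (1 − r_1²)
r_1² = (-0.763)² = 0.582169
Numerator = 0.4 − 0.5822 = -0.1822; denominator = 1 − 0.5822 = 0.4178
φ_{22} = -0.1822 / 0.4178 = -0.436

-0.436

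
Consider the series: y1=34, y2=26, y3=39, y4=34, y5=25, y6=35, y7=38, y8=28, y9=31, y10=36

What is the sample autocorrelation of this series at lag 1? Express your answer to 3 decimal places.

Mean ȳ = (34 + 26 + 39 + 34 + 25 + 35 + 38 + 28 + 31 + 36)/10 = 32.6000
Numerator Σ_{t=1}^{9}(y_t−ȳ)(y_{t+1}−ȳ) = -81.3600
Denominator Σ(y_t−ȳ)² = 216.4000
r_1 = -81.3600 / 216.4000 = -0.376

-0.376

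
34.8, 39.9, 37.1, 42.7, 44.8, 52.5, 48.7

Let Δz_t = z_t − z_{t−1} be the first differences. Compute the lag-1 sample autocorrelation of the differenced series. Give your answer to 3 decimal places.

-0.592

First differences Δz: 5.1, -2.8, 5.6, 2.1, 7.7, -3.8
Mean of differences = 2.3167
Numerator Σ(Δz_t−Δz̄)(Δz_{t+1}−Δz̄) = -65.8469
Denominator Σ(Δz_t−Δz̄)² = 111.1483
r_1(Δz) = -65.8469 / 111.1483 = -0.592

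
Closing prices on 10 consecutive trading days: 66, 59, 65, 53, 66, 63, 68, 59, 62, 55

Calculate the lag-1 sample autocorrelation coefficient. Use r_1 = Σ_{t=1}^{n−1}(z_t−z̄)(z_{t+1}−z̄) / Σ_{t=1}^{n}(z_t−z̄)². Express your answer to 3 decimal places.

Mean z̄ = (66 + 59 + 65 + 53 + 66 + 63 + 68 + 59 + 62 + 55)/10 = 61.6000
Numerator Σ_{t=1}^{9}(z_t−z̄)(z_{t+1}−z̄) = -92.5600
Denominator Σ(z_t−z̄)² = 224.4000
r_1 = -92.5600 / 224.4000 = -0.412

-0.412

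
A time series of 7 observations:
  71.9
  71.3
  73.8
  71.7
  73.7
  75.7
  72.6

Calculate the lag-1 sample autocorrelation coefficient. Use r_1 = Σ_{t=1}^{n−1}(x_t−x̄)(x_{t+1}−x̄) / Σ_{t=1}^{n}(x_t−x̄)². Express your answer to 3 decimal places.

-0.040

Mean x̄ = (71.9 + 71.3 + 73.8 + 71.7 + 73.7 + 75.7 + 72.6)/7 = 72.9571
Σ(x_t−x̄)(x_{t+1}−x̄) = (1.7518) + (-1.3967) + (-1.0596) + (-0.9339) + (2.0376) + (-0.9796) = -0.5804
Denominator Σ(x_t−x̄)² = 14.3571
r_1 = -0.5804 / 14.3571 = -0.040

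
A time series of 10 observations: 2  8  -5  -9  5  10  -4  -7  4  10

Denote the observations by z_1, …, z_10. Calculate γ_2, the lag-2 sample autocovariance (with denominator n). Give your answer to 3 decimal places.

-36.292

Mean z̄ = (2 + 8 − 5 − 9 + 5 + 10 − 4 − 7 + 4 + 10)/10 = 1.4000
Σ_{t=1}^{8}(z_t−z̄)(z_{t+2}−z̄) = -362.9200
γ_2 = -362.9200 / 10 = -36.292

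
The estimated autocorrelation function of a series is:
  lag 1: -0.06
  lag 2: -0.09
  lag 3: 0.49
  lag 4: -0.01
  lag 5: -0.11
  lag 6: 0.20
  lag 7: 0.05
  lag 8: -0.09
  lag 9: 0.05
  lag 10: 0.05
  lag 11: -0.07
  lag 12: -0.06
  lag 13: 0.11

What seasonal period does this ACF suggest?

3

The largest autocorrelation is r_3 = 0.49, with a weaker echo at lag 6 (0.20); the remaining lags stay at or below 0.11.
The dominant spike at lag 3 indicates a seasonal period of 3.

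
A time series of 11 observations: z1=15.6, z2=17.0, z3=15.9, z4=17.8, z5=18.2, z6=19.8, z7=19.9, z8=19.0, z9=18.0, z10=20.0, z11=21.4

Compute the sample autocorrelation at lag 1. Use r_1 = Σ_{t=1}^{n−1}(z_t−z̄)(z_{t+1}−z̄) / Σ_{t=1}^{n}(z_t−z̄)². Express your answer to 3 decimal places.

Mean z̄ = (15.6 + 17.0 + 15.9 + 17.8 + 18.2 + 19.8 + 19.9 + 19.0 + 18.0 + 20.0 + 21.4)/11 = 18.4182
Numerator Σ_{t=1}^{10}(z_t−z̄)(z_{t+1}−z̄) = 15.6797
Denominator Σ(z_t−z̄)² = 32.7364
r_1 = 15.6797 / 32.7364 = 0.479

0.479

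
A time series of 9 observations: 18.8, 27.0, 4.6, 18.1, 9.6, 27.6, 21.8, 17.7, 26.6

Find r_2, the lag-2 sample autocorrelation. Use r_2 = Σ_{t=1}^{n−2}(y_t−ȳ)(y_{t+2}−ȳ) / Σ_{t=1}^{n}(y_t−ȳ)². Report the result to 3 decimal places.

Mean ȳ = (18.8 + 27.0 + 4.6 + 18.1 + 9.6 + 27.6 + 21.8 + 17.7 + 26.6)/9 = 19.0889
Numerator Σ_{t=1}^{7}(y_t−ȳ)(y_{t+2}−ȳ) = 108.2464
Denominator Σ(y_t−ȳ)² = 501.7489
r_2 = 108.2464 / 501.7489 = 0.216

0.216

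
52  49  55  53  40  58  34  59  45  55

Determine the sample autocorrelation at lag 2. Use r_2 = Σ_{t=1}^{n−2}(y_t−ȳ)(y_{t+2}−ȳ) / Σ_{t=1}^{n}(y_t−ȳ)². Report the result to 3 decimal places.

Mean ȳ = (52 + 49 + 55 + 53 + 40 + 58 + 34 + 59 + 45 + 55)/10 = 50.0000
Numerator Σ_{t=1}^{8}(y_t−ȳ)(y_{t+2}−ȳ) = 338.0000
Denominator Σ(y_t−ȳ)² = 590.0000
r_2 = 338.0000 / 590.0000 = 0.573

0.573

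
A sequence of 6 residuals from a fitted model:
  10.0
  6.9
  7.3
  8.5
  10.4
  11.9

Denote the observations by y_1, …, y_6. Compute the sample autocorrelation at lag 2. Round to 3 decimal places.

Mean ȳ = (10.0 + 6.9 + 7.3 + 8.5 + 10.4 + 11.9)/6 = 9.1667
Deviations from mean: 0.8333, -2.2667, -1.8667, -0.6667, 1.2333, 2.7333
Σ(y_t−ȳ)(y_{t+2}−ȳ) = (-1.5556) + (1.5111) + (-2.3022) + (-1.8222) = -4.1689
Denominator Σ(y_t−ȳ)² = 18.7533
r_2 = -4.1689 / 18.7533 = -0.222

-0.222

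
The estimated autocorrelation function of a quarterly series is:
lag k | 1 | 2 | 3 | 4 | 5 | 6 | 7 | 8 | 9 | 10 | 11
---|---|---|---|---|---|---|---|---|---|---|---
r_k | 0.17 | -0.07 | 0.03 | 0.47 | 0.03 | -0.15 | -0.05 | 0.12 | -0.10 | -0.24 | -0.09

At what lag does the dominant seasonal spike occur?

The largest autocorrelation is r_4 = 0.47; the remaining lags stay at or below 0.17.
The dominant spike at lag 4 indicates a seasonal period of 4.

4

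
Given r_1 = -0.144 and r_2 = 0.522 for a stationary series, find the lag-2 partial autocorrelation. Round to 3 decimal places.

φ_{22} = (r_2 − r_1²) / (1 − r_1²)
r_1² = (-0.144)² = 0.020736
Numerator = 0.522 − 0.0207 = 0.5013; denominator = 1 − 0.0207 = 0.9793
φ_{22} = 0.5013 / 0.9793 = 0.512

0.512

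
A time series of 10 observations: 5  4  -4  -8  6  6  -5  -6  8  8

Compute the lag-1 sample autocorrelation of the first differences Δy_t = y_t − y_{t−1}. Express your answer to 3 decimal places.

First differences Δy: -1, -8, -4, 14, 0, -11, -1, 14, 0
Mean of differences = 0.3333
Numerator Σ(Δy_t−Δȳ)(Δy_{t+1}−Δȳ) = -20.4444
Denominator Σ(Δy_t−Δȳ)² = 594.0000
r_1(Δy) = -20.4444 / 594.0000 = -0.034

-0.034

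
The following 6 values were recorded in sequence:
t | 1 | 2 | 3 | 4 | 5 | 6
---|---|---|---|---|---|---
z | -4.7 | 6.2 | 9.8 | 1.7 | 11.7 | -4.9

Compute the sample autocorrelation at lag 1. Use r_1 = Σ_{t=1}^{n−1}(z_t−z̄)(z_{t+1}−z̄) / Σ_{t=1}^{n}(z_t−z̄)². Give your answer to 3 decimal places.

-0.381

Mean z̄ = (-4.7 + 6.2 + 9.8 + 1.7 + 11.7 − 4.9)/6 = 3.3000
Deviations from mean: -8.0000, 2.9000, 6.5000, -1.6000, 8.4000, -8.2000
Σ(z_t−z̄)(z_{t+1}−z̄) = (-23.2000) + (18.8500) + (-10.4000) + (-13.4400) + (-68.8800) = -97.0700
Denominator Σ(z_t−z̄)² = 255.0200
r_1 = -97.0700 / 255.0200 = -0.381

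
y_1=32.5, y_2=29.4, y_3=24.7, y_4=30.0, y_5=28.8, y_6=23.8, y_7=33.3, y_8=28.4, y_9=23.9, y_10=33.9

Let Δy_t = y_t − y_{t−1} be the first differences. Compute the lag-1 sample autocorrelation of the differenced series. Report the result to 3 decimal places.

-0.396

First differences Δy: -3.1, -4.7, 5.3, -1.2, -5.0, 9.5, -4.9, -4.5, 10.0
Mean of differences = 0.1556
Numerator Σ(Δy_t−Δȳ)(Δy_{t+1}−Δȳ) = -126.8686
Denominator Σ(Δy_t−Δȳ)² = 320.5222
r_1(Δy) = -126.8686 / 320.5222 = -0.396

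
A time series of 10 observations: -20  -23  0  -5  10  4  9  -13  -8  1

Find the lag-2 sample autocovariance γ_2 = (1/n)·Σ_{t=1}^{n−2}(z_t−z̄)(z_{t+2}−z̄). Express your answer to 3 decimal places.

3.000

Mean z̄ = (-20 − 23 + 0 − 5 + 10 + 4 + 9 − 13 − 8 + 1)/10 = -4.5000
Σ_{t=1}^{8}(z_t−z̄)(z_{t+2}−z̄) = 30.0000
γ_2 = 30.0000 / 10 = 3.000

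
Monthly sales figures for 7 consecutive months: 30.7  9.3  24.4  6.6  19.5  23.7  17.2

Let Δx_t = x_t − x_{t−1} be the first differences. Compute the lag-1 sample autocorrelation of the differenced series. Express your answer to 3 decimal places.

First differences Δx: -21.4, 15.1, -17.8, 12.9, 4.2, -6.5
Mean of differences = -2.2500
Numerator Σ(Δx_t−Δx̄)(Δx_{t+1}−Δx̄) = -767.3225
Denominator Σ(Δx_t−Δx̄)² = 1198.7350
r_1(Δx) = -767.3225 / 1198.7350 = -0.640

-0.640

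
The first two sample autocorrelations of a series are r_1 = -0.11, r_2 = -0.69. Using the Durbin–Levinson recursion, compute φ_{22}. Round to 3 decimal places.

-0.711

φ_{22} = (r_2 − r_1²) / (1 − r_1²)
r_1² = (-0.11)² = 0.0121
Numerator = -0.69 − 0.0121 = -0.7021; denominator = 1 − 0.0121 = 0.9879
φ_{22} = -0.7021 / 0.9879 = -0.711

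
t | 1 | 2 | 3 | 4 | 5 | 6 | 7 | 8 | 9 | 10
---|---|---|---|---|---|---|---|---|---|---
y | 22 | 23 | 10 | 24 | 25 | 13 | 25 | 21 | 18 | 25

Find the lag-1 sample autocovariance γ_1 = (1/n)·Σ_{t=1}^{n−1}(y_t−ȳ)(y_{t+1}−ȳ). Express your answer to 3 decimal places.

-12.076

Mean ȳ = (22 + 23 + 10 + 24 + 25 + 13 + 25 + 21 + 18 + 25)/10 = 20.6000
Σ_{t=1}^{9}(y_t−ȳ)(y_{t+1}−ȳ) = -120.7600
γ_1 = -120.7600 / 10 = -12.076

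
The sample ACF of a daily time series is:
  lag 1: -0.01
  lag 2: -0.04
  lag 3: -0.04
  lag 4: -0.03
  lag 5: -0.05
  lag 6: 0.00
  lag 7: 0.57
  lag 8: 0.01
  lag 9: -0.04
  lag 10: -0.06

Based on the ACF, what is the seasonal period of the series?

7

The largest autocorrelation is r_7 = 0.57; the remaining lags stay at or below 0.01.
The dominant spike at lag 7 indicates a seasonal period of 7.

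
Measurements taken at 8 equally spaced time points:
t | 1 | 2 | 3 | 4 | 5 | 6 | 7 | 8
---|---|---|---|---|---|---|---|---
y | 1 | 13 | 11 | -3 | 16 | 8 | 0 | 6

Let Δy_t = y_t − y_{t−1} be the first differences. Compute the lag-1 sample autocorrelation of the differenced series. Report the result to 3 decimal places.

-0.450

First differences Δy: 12, -2, -14, 19, -8, -8, 6
Mean of differences = 0.7143
Numerator Σ(Δy_t−Δȳ)(Δy_{t+1}−Δȳ) = -389.2245
Denominator Σ(Δy_t−Δȳ)² = 865.4286
r_1(Δy) = -389.2245 / 865.4286 = -0.450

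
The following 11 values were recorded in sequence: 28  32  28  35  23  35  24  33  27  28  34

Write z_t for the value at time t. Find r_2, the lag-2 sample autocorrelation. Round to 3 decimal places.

Mean z̄ = (28 + 32 + 28 + 35 + 23 + 35 + 24 + 33 + 27 + 28 + 34)/11 = 29.7273
Numerator Σ_{t=1}^{9}(z_t−z̄)(z_{t+2}−z̄) = 108.4876
Denominator Σ(z_t−z̄)² = 184.1818
r_2 = 108.4876 / 184.1818 = 0.589

0.589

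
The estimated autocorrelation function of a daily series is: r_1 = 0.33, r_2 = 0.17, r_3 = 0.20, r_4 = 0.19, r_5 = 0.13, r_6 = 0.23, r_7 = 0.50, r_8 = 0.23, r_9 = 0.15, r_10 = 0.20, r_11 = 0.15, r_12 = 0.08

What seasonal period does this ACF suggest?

7

The largest autocorrelation is r_7 = 0.50; the remaining lags stay at or below 0.33. The elevated value at lag 1 (0.33), dropping to 0.17 at lag 2, reflects decaying short-term dependence rather than seasonality.
The dominant spike at lag 7 indicates a seasonal period of 7.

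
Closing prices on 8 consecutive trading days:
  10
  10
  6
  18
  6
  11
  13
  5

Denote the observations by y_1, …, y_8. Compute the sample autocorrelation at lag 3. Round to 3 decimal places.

0.309

Mean ȳ = (10 + 10 + 6 + 18 + 6 + 11 + 13 + 5)/8 = 9.8750
Σ(y_t−ȳ)(y_{t+3}−ȳ) = (1.0156) + (-0.4844) + (-4.3594) + (25.3906) + (18.8906) = 40.4531
Denominator Σ(y_t−ȳ)² = 130.8750
r_3 = 40.4531 / 130.8750 = 0.309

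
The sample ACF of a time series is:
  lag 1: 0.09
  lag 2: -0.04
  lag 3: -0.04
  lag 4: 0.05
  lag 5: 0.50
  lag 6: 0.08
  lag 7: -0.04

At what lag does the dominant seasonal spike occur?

5

The largest autocorrelation is r_5 = 0.50; the remaining lags stay at or below 0.09.
The dominant spike at lag 5 indicates a seasonal period of 5.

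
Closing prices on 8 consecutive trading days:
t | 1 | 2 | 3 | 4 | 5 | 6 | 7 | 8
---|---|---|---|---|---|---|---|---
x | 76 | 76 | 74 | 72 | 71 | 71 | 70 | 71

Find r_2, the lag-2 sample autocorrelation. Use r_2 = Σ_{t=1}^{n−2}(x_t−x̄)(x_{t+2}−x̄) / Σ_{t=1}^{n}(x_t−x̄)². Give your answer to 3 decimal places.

0.206

Mean x̄ = (76 + 76 + 74 + 72 + 71 + 71 + 70 + 71)/8 = 72.6250
Deviations from mean: 3.3750, 3.3750, 1.3750, -0.6250, -1.6250, -1.6250, -2.6250, -1.6250
Numerator Σ_{t=1}^{6}(x_t−x̄)(x_{t+2}−x̄) = 8.2188
Denominator Σ(x_t−x̄)² = 39.8750
r_2 = 8.2188 / 39.8750 = 0.206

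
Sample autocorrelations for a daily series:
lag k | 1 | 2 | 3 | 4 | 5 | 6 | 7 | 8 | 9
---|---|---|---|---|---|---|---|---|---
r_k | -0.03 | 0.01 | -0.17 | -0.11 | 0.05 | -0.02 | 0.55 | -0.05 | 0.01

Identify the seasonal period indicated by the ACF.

The largest autocorrelation is r_7 = 0.55; the remaining lags stay at or below 0.05.
The dominant spike at lag 7 indicates a seasonal period of 7.

7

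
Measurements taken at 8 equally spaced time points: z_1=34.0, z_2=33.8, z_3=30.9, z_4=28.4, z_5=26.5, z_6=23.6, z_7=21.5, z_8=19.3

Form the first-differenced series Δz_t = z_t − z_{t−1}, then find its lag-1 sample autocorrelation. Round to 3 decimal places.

First differences Δz: -0.2, -2.9, -2.5, -1.9, -2.9, -2.1, -2.2
Mean of differences = -2.1000
Numerator Σ(Δz_t−Δz̄)(Δz_{t+1}−Δz̄) = -1.4400
Denominator Σ(Δz_t−Δz̄)² = 5.1000
r_1(Δz) = -1.4400 / 5.1000 = -0.282

-0.282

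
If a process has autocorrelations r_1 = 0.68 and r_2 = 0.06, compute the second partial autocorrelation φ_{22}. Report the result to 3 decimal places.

φ_{22} = (r_2 − r_1²) / (1 − r_1²)
r_1² = (0.68)² = 0.4624
Numerator = 0.06 − 0.4624 = -0.4024; denominator = 1 − 0.4624 = 0.5376
φ_{22} = -0.4024 / 0.5376 = -0.749

-0.749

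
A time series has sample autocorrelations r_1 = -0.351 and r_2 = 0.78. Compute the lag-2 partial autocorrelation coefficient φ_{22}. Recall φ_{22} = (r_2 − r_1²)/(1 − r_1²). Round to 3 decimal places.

0.749

φ_{22} = (r_2 − r_1²) / (1 − r_1²)
r_1² = (-0.351)² = 0.123201
Numerator = 0.78 − 0.1232 = 0.6568; denominator = 1 − 0.1232 = 0.8768
φ_{22} = 0.6568 / 0.8768 = 0.749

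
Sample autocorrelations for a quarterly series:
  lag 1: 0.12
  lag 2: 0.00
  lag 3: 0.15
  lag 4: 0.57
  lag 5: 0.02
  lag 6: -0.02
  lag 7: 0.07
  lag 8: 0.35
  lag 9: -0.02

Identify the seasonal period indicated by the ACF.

4

The largest autocorrelation is r_4 = 0.57, with a weaker echo at lag 8 (0.35); the remaining lags stay at or below 0.15.
The dominant spike at lag 4 indicates a seasonal period of 4.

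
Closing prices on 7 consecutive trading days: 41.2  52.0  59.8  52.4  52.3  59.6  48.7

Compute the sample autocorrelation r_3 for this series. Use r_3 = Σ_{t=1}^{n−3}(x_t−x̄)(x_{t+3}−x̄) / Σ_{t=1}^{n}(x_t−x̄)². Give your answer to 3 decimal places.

0.217

Mean x̄ = (41.2 + 52.0 + 59.8 + 52.4 + 52.3 + 59.6 + 48.7)/7 = 52.2857
Deviations from mean: -11.0857, -0.2857, 7.5143, 0.1143, 0.0143, 7.3143, -3.5857
Σ(x_t−x̄)(x_{t+3}−x̄) = (-1.2669) + (-0.0041) + (54.9616) + (-0.4098) = 53.2808
Denominator Σ(x_t−x̄)² = 245.8086
r_3 = 53.2808 / 245.8086 = 0.217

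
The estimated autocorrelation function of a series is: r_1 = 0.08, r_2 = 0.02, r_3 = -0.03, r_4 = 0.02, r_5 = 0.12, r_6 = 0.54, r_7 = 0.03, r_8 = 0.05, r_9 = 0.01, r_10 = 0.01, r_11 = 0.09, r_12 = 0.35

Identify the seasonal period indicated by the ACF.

6

The largest autocorrelation is r_6 = 0.54, with a weaker echo at lag 12 (0.35); the remaining lags stay at or below 0.12.
The dominant spike at lag 6 indicates a seasonal period of 6.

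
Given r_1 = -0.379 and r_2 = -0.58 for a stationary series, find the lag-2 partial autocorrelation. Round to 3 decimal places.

-0.845

φ_{22} = (r_2 − r_1²) / (1 − r_1²)
r_1² = (-0.379)² = 0.143641
Numerator = -0.58 − 0.1436 = -0.7236; denominator = 1 − 0.1436 = 0.8564
φ_{22} = -0.7236 / 0.8564 = -0.845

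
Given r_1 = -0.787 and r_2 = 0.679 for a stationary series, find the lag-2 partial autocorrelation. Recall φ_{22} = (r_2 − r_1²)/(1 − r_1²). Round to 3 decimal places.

0.157

φ_{22} = (r_2 − r_1²) / (1 − r_1²)
r_1² = (-0.787)² = 0.619369
Numerator = 0.679 − 0.6194 = 0.0596; denominator = 1 − 0.6194 = 0.3806
φ_{22} = 0.0596 / 0.3806 = 0.157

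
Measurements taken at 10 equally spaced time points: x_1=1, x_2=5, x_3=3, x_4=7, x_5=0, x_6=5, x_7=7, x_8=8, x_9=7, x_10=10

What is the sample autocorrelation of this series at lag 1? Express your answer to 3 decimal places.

Mean x̄ = (1 + 5 + 3 + 7 + 0 + 5 + 7 + 8 + 7 + 10)/10 = 5.3000
Numerator Σ_{t=1}^{9}(x_t−x̄)(x_{t+1}−x̄) = 7.3100
Denominator Σ(x_t−x̄)² = 90.1000
r_1 = 7.3100 / 90.1000 = 0.081

0.081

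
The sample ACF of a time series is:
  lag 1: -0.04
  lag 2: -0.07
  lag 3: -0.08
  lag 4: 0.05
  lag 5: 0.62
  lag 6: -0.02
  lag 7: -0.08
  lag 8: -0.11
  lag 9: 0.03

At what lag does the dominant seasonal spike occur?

The largest autocorrelation is r_5 = 0.62; the remaining lags stay at or below 0.05.
The dominant spike at lag 5 indicates a seasonal period of 5.

5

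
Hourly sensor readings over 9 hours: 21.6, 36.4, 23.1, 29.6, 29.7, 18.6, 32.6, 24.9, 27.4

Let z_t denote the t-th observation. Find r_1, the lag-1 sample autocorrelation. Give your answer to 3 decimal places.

-0.685

Mean z̄ = (21.6 + 36.4 + 23.1 + 29.6 + 29.7 + 18.6 + 32.6 + 24.9 + 27.4)/9 = 27.1000
Numerator Σ_{t=1}^{8}(z_t−z̄)(z_{t+1}−z̄) = -173.4600
Denominator Σ(z_t−z̄)² = 253.1800
r_1 = -173.4600 / 253.1800 = -0.685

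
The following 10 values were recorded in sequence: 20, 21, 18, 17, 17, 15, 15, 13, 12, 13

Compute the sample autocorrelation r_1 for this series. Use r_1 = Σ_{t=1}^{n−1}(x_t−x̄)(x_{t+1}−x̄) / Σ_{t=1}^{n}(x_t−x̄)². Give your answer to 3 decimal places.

0.724

Mean x̄ = (20 + 21 + 18 + 17 + 17 + 15 + 15 + 13 + 12 + 13)/10 = 16.1000
Numerator Σ_{t=1}^{9}(x_t−x̄)(x_{t+1}−x̄) = 59.9900
Denominator Σ(x_t−x̄)² = 82.9000
r_1 = 59.9900 / 82.9000 = 0.724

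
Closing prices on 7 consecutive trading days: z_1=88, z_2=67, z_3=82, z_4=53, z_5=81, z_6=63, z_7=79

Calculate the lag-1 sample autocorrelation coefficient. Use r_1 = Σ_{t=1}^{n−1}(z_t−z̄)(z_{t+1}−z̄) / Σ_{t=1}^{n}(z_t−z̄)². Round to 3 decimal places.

Mean z̄ = (88 + 67 + 82 + 53 + 81 + 63 + 79)/7 = 73.2857
Σ(z_t−z̄)(z_{t+1}−z̄) = (-92.4898) + (-54.7755) + (-176.7755) + (-156.4898) + (-79.3469) + (-58.7755) = -618.6531
Denominator Σ(z_t−z̄)² = 941.4286
r_1 = -618.6531 / 941.4286 = -0.657

-0.657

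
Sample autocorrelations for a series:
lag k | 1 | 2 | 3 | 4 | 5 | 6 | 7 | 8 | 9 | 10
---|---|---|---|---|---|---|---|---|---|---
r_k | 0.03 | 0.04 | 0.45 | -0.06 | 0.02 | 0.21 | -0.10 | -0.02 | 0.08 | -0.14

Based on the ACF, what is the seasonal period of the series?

3

The largest autocorrelation is r_3 = 0.45, with a weaker echo at lag 6 (0.21); the remaining lags stay at or below 0.08.
The dominant spike at lag 3 indicates a seasonal period of 3.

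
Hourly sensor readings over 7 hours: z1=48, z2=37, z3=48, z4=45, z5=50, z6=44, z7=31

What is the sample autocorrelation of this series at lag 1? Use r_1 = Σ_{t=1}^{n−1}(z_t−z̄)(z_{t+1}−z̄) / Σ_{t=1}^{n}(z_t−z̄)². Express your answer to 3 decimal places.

-0.154

Mean z̄ = (48 + 37 + 48 + 45 + 50 + 44 + 31)/7 = 43.2857
Σ(z_t−z̄)(z_{t+1}−z̄) = (-29.6327) + (-29.6327) + (8.0816) + (11.5102) + (4.7959) + (-8.7755) = -43.6531
Denominator Σ(z_t−z̄)² = 283.4286
r_1 = -43.6531 / 283.4286 = -0.154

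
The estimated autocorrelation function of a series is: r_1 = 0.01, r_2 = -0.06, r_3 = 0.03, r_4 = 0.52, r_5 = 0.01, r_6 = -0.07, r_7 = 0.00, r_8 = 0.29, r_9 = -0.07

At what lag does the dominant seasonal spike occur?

4

The largest autocorrelation is r_4 = 0.52, with a weaker echo at lag 8 (0.29); the remaining lags stay at or below 0.03.
The dominant spike at lag 4 indicates a seasonal period of 4.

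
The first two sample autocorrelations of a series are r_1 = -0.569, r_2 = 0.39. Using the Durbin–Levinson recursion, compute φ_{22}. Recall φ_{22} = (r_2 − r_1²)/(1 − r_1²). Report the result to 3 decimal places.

0.098

φ_{22} = (r_2 − r_1²) / (1 − r_1²)
r_1² = (-0.569)² = 0.323761
Numerator = 0.39 − 0.3238 = 0.0662; denominator = 1 − 0.3238 = 0.6762
φ_{22} = 0.0662 / 0.6762 = 0.098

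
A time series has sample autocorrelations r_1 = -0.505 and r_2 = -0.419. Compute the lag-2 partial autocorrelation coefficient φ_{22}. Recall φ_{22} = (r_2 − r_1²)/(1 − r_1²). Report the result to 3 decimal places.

φ_{22} = (r_2 − r_1²) / (1 − r_1²)
r_1² = (-0.505)² = 0.255025
Numerator = -0.419 − 0.2550 = -0.6740; denominator = 1 − 0.2550 = 0.7450
φ_{22} = -0.6740 / 0.7450 = -0.905

-0.905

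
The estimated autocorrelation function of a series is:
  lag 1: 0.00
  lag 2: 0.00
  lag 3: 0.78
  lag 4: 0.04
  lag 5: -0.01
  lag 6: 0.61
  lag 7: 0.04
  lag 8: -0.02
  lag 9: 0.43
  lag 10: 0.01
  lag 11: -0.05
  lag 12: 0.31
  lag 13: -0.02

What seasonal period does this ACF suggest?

3

The largest autocorrelation is r_3 = 0.78, with weaker echoes at lags 6 (0.61), 9 (0.43) and 12 (0.31); the remaining lags stay at or below 0.04.
The dominant spike at lag 3 indicates a seasonal period of 3.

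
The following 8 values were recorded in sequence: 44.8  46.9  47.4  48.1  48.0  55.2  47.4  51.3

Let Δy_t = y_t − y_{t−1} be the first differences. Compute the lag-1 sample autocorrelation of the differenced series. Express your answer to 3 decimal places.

-0.687

First differences Δy: 2.1, 0.5, 0.7, -0.1, 7.2, -7.8, 3.9
Mean of differences = 0.9286
Numerator Σ(Δy_t−Δȳ)(Δy_{t+1}−Δȳ) = -87.2965
Denominator Σ(Δy_t−Δȳ)² = 127.0143
r_1(Δy) = -87.2965 / 127.0143 = -0.687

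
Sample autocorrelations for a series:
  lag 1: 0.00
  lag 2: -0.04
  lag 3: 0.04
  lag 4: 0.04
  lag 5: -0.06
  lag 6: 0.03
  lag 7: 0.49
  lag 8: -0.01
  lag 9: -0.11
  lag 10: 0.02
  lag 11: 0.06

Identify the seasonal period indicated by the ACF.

The largest autocorrelation is r_7 = 0.49; the remaining lags stay at or below 0.06.
The dominant spike at lag 7 indicates a seasonal period of 7.

7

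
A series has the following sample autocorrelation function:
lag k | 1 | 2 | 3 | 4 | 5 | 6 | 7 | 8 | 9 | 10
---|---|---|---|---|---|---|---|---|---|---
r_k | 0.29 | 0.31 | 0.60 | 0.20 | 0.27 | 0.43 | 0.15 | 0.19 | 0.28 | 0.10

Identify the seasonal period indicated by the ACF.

The largest autocorrelation is r_3 = 0.60, with a weaker echo at lag 6 (0.43); the remaining lags stay at or below 0.31.
The dominant spike at lag 3 indicates a seasonal period of 3.

3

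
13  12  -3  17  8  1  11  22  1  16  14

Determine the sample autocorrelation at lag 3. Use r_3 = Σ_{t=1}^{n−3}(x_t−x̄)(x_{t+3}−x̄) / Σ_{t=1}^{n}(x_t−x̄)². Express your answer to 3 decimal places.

Mean x̄ = (13 + 12 − 3 + 17 + 8 + 1 + 11 + 22 + 1 + 16 + 14)/11 = 10.1818
Numerator Σ_{t=1}^{8}(x_t−x̄)(x_{t+3}−x̄) = 250.2645
Denominator Σ(x_t−x̄)² = 593.6364
r_3 = 250.2645 / 593.6364 = 0.422

0.422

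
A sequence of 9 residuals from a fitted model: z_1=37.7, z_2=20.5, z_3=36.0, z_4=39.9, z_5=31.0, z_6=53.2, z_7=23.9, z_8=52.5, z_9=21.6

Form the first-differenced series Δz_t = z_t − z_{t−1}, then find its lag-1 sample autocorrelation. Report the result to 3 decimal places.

First differences Δz: -17.2, 15.5, 3.9, -8.9, 22.2, -29.3, 28.6, -30.9
Mean of differences = -2.0125
Numerator Σ(Δz_t−Δz̄)(Δz_{t+1}−Δz̄) = -2750.2702
Denominator Σ(Δz_t−Δz̄)² = 3722.2088
r_1(Δz) = -2750.2702 / 3722.2088 = -0.739

-0.739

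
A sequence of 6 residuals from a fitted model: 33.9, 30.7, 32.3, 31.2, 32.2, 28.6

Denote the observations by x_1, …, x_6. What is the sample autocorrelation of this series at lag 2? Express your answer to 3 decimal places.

0.224

Mean x̄ = (33.9 + 30.7 + 32.3 + 31.2 + 32.2 + 28.6)/6 = 31.4833
Deviations from mean: 2.4167, -0.7833, 0.8167, -0.2833, 0.7167, -2.8833
Σ(x_t−x̄)(x_{t+2}−x̄) = (1.9736) + (0.2219) + (0.5853) + (0.8169) = 3.5978
Denominator Σ(x_t−x̄)² = 16.0283
r_2 = 3.5978 / 16.0283 = 0.224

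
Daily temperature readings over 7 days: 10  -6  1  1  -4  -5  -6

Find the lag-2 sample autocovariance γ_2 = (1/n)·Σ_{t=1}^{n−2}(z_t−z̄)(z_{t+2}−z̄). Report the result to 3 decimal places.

Mean z̄ = (10 − 6 + 1 + 1 − 4 − 5 − 6)/7 = -1.2857
Σ_{t=1}^{5}(z_t−z̄)(z_{t+2}−z̄) = 13.1224
γ_2 = 13.1224 / 7 = 1.875

1.875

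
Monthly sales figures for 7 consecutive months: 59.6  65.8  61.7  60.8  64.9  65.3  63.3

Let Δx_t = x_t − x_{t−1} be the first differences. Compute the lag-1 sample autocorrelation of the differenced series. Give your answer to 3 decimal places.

-0.330

First differences Δx: 6.2, -4.1, -0.9, 4.1, 0.4, -2.0
Mean of differences = 0.6167
Numerator Σ(Δx_t−Δx̄)(Δx_{t+1}−Δx̄) = -24.6519
Denominator Σ(Δx_t−Δx̄)² = 74.7483
r_1(Δx) = -24.6519 / 74.7483 = -0.330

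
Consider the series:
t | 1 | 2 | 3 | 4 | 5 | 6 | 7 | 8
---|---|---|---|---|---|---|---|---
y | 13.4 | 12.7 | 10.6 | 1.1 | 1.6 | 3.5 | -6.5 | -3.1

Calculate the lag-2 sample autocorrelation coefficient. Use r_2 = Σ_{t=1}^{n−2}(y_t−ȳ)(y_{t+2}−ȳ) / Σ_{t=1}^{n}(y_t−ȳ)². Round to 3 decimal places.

Mean ȳ = (13.4 + 12.7 + 10.6 + 1.1 + 1.6 + 3.5 − 6.5 − 3.1)/8 = 4.1625
Deviations from mean: 9.2375, 8.5375, 6.4375, -3.0625, -2.5625, -0.6625, -10.6625, -7.2625
Numerator Σ_{t=1}^{6}(y_t−ȳ)(y_{t+2}−ȳ) = 50.9872
Denominator Σ(y_t−ȳ)² = 382.4788
r_2 = 50.9872 / 382.4788 = 0.133

0.133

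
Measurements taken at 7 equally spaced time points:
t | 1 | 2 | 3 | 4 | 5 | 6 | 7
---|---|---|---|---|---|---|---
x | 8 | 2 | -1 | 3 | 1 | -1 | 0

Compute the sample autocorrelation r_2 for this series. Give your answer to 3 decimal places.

-0.286

Mean x̄ = (8 + 2 − 1 + 3 + 1 − 1 + 0)/7 = 1.7143
Deviations from mean: 6.2857, 0.2857, -2.7143, 1.2857, -0.7143, -2.7143, -1.7143
Numerator Σ_{t=1}^{5}(x_t−x̄)(x_{t+2}−x̄) = -17.0204
Denominator Σ(x_t−x̄)² = 59.4286
r_2 = -17.0204 / 59.4286 = -0.286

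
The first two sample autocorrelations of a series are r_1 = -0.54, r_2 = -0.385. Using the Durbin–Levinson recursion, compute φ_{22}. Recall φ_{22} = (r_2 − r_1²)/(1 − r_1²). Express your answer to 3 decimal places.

φ_{22} = (r_2 − r_1²) / (1 − r_1²)
r_1² = (-0.54)² = 0.2916
Numerator = -0.385 − 0.2916 = -0.6766; denominator = 1 − 0.2916 = 0.7084
φ_{22} = -0.6766 / 0.7084 = -0.955

-0.955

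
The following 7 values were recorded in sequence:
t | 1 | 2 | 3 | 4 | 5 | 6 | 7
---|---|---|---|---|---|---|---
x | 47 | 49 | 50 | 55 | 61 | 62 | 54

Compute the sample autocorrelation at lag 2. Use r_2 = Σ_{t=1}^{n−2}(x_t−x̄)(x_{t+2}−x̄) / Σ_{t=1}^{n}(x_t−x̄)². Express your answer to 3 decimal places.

Mean x̄ = (47 + 49 + 50 + 55 + 61 + 62 + 54)/7 = 54.0000
Deviations from mean: -7.0000, -5.0000, -4.0000, 1.0000, 7.0000, 8.0000, 0.0000
Σ(x_t−x̄)(x_{t+2}−x̄) = (28.0000) + (-5.0000) + (-28.0000) + (8.0000) + (0.0000) = 3.0000
Denominator Σ(x_t−x̄)² = 204.0000
r_2 = 3.0000 / 204.0000 = 0.015

0.015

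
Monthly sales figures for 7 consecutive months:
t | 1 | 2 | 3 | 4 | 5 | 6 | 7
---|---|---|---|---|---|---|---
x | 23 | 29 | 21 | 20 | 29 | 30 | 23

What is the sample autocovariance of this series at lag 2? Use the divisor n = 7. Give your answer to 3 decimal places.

Mean x̄ = (23 + 29 + 21 + 20 + 29 + 30 + 23)/7 = 25.0000
Σ_{t=1}^{5}(x_t−x̄)(x_{t+2}−x̄) = -61.0000
γ_2 = -61.0000 / 7 = -8.714

-8.714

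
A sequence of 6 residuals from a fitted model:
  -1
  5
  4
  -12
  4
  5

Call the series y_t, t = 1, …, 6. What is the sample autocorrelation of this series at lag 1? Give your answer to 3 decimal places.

-0.281

Mean ȳ = (-1 + 5 + 4 − 12 + 4 + 5)/6 = 0.8333
Deviations from mean: -1.8333, 4.1667, 3.1667, -12.8333, 3.1667, 4.1667
Numerator Σ_{t=1}^{5}(y_t−ȳ)(y_{t+1}−ȳ) = -62.5278
Denominator Σ(y_t−ȳ)² = 222.8333
r_1 = -62.5278 / 222.8333 = -0.281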